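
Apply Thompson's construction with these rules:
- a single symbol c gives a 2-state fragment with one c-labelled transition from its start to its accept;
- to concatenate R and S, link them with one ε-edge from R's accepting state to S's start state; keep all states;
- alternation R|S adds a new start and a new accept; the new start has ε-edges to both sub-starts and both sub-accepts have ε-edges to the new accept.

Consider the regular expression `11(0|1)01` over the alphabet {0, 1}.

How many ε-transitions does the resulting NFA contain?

Bottom-up over the parse tree:
Each of the 6 symbol leaves contributes 0 ε-transitions.
  0|1 : 4 ε-transitions
  11(0|1)01 : 8 ε-transitions

8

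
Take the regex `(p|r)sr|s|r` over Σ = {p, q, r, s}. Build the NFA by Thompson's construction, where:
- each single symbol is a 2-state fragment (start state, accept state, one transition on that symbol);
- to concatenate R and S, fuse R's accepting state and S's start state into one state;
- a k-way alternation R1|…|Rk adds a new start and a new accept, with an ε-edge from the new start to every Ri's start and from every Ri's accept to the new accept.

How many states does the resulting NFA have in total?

14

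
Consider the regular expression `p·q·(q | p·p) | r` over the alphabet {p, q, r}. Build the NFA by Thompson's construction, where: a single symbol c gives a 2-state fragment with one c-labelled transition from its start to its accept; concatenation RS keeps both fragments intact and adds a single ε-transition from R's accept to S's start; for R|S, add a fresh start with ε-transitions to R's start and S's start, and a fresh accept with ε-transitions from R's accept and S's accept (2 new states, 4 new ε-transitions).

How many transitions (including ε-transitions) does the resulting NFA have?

17

Recursing over subexpressions:
Each of the 6 symbol leaves contributes 1 transition (1 symbol, 0 ε).
  p·p : 3 transitions (2 symbol, 1 ε)
  q | p·p : 8 transitions (3 symbol, 5 ε)
  p·q·(q | p·p) : 12 transitions (5 symbol, 7 ε)
  p·q·(q | p·p) | r : 17 transitions (6 symbol, 11 ε)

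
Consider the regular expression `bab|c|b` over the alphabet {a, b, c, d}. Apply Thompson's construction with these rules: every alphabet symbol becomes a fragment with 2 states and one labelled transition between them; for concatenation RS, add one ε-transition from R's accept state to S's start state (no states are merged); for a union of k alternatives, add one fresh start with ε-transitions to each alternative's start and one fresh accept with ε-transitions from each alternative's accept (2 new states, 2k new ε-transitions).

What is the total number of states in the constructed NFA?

Building bottom-up:
Each of the 5 symbol leaves contributes a 2-state fragment.
  bab : 6 states
  bab|c|b : 12 states

12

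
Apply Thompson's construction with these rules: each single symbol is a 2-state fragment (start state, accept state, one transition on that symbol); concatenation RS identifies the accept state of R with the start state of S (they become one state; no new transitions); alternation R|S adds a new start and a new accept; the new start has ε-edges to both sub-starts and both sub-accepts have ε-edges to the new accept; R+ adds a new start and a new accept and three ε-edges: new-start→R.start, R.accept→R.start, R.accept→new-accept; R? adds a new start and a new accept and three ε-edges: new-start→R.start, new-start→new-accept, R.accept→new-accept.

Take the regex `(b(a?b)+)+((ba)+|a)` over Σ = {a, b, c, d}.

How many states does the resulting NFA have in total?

18

Per subexpression:
Each of the 6 symbol leaves contributes a 2-state fragment.
  a? = 4 states
  a?b = 5 states
  (a?b)+ = 7 states
  b(a?b)+ = 8 states
  (b(a?b)+)+ = 10 states
  ba = 3 states
  (ba)+ = 5 states
  (ba)+|a = 9 states
  (b(a?b)+)+((ba)+|a) = 18 states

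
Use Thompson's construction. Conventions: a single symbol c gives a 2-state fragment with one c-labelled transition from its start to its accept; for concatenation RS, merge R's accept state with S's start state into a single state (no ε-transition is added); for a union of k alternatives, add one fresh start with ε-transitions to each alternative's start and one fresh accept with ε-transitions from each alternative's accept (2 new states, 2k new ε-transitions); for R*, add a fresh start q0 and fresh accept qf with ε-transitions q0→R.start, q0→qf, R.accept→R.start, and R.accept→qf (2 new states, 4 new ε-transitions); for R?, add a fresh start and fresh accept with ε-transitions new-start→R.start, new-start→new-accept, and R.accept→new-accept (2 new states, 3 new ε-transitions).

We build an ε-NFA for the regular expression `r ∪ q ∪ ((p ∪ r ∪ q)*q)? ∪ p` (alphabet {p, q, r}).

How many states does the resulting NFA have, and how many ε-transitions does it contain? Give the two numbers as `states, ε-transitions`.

Bottom-up over the parse tree:
Each of the 7 symbol leaves contributes 2 states and 0 ε-transitions.
  p ∪ r ∪ q — 8 states, 6 ε-transitions
  (p ∪ r ∪ q)* — 10 states, 10 ε-transitions
  (p ∪ r ∪ q)*q — 11 states, 10 ε-transitions
  ((p ∪ r ∪ q)*q)? — 13 states, 13 ε-transitions
  r ∪ q ∪ ((p ∪ r ∪ q)*q)? ∪ p — 21 states, 21 ε-transitions

21, 21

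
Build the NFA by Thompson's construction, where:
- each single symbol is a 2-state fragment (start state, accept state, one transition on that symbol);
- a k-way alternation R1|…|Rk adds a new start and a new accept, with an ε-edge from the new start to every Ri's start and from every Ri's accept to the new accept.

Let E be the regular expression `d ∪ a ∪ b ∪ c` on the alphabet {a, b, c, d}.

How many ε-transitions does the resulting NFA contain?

8

Per subexpression:
Each of the 4 symbol leaves contributes 0 ε-transitions.
  d ∪ a ∪ b ∪ c = 8 ε-transitions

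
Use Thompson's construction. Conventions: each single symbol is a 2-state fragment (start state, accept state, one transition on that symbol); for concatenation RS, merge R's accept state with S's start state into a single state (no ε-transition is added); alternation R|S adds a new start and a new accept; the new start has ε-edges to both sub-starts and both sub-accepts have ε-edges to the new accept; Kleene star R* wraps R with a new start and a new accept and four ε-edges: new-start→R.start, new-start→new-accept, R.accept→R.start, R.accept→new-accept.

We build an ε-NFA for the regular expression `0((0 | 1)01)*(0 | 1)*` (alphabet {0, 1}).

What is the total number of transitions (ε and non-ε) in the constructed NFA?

23

Recursing over subexpressions:
Each of the 7 symbol leaves contributes 1 transition (1 symbol, 0 ε).
  0 | 1 → 6 transitions (2 symbol, 4 ε)
  (0 | 1)01 → 8 transitions (4 symbol, 4 ε)
  ((0 | 1)01)* → 12 transitions (4 symbol, 8 ε)
  0 | 1 → 6 transitions (2 symbol, 4 ε)
  (0 | 1)* → 10 transitions (2 symbol, 8 ε)
  0((0 | 1)01)*(0 | 1)* → 23 transitions (7 symbol, 16 ε)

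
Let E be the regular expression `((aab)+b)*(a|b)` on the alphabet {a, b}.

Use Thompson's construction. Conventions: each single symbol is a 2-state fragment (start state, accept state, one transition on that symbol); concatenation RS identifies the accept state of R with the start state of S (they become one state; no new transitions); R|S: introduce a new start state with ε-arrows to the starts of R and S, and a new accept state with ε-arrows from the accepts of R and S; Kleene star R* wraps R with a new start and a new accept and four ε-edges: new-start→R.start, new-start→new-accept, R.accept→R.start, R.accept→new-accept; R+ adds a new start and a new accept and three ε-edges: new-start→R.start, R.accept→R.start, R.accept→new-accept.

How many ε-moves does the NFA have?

11

Building bottom-up:
Each of the 6 symbol leaves contributes 0 ε-transitions.
  aab = 0 ε-transitions
  (aab)+ = 3 ε-transitions
  (aab)+b = 3 ε-transitions
  ((aab)+b)* = 7 ε-transitions
  a|b = 4 ε-transitions
  ((aab)+b)*(a|b) = 11 ε-transitions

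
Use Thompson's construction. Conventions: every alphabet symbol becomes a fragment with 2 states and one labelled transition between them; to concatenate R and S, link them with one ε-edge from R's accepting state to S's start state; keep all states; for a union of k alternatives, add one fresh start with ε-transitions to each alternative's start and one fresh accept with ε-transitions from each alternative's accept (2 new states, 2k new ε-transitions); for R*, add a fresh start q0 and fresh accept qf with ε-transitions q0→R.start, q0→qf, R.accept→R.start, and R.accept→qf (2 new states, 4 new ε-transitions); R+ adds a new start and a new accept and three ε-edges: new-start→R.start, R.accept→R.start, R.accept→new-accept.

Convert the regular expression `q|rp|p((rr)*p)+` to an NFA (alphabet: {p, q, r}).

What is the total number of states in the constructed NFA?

By structural recursion:
Each of the 7 symbol leaves contributes a 2-state fragment.
  rp : 4 states
  rr : 4 states
  (rr)* : 6 states
  (rr)*p : 8 states
  ((rr)*p)+ : 10 states
  p((rr)*p)+ : 12 states
  q|rp|p((rr)*p)+ : 20 states

20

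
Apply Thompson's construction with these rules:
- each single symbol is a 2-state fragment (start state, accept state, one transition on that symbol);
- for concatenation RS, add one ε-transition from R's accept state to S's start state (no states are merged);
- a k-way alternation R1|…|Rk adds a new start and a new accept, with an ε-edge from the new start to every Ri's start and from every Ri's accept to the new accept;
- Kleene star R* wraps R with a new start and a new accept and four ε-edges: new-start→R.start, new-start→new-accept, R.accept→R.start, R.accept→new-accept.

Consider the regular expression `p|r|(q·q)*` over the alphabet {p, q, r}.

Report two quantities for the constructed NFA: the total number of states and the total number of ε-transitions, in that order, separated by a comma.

12, 11

Bottom-up over the parse tree:
Each of the 4 symbol leaves contributes 2 states and 0 ε-transitions.
  q·q → 4 states, 1 ε-transition
  (q·q)* → 6 states, 5 ε-transitions
  p|r|(q·q)* → 12 states, 11 ε-transitions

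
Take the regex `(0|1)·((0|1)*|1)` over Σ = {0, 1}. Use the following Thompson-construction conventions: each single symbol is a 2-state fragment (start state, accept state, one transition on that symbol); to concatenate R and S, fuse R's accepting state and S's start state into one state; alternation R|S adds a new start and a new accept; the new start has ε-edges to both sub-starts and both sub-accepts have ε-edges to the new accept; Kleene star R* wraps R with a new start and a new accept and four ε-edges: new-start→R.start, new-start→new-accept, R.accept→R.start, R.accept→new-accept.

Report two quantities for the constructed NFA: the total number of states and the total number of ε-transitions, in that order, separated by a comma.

17, 16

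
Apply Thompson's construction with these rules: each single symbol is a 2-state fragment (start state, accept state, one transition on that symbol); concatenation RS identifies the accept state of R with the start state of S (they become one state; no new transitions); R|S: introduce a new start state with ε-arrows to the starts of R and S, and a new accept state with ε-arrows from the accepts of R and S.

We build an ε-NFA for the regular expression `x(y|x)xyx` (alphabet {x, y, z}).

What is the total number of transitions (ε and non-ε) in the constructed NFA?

Per subexpression:
Each of the 6 symbol leaves contributes 1 transition (1 symbol, 0 ε).
  y|x — 6 transitions (2 symbol, 4 ε)
  x(y|x)xyx — 10 transitions (6 symbol, 4 ε)

10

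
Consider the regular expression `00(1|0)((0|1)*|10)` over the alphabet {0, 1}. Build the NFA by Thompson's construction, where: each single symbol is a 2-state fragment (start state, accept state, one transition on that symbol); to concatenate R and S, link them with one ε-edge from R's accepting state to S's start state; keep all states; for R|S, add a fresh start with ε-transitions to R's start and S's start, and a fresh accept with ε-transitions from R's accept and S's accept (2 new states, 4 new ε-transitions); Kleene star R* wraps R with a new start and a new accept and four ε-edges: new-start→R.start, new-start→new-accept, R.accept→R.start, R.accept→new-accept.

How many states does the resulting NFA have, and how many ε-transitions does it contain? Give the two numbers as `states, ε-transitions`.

24, 20

Bottom-up over the parse tree:
Each of the 8 symbol leaves contributes 2 states and 0 ε-transitions.
  1|0 → 6 states, 4 ε-transitions
  0|1 → 6 states, 4 ε-transitions
  (0|1)* → 8 states, 8 ε-transitions
  10 → 4 states, 1 ε-transition
  (0|1)*|10 → 14 states, 13 ε-transitions
  00(1|0)((0|1)*|10) → 24 states, 20 ε-transitions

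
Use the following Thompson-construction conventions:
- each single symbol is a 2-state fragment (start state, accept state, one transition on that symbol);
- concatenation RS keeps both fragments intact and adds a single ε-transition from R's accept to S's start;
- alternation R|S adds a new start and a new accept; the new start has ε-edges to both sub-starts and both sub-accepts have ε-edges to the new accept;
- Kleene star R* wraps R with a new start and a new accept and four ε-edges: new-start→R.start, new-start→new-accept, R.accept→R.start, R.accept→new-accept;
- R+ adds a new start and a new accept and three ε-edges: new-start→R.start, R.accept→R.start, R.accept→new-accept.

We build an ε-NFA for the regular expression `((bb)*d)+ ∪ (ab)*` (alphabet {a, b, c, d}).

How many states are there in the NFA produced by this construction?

Bottom-up over the parse tree:
Each of the 5 symbol leaves contributes a 2-state fragment.
  bb — 4 states
  (bb)* — 6 states
  (bb)*d — 8 states
  ((bb)*d)+ — 10 states
  ab — 4 states
  (ab)* — 6 states
  ((bb)*d)+ ∪ (ab)* — 18 states

18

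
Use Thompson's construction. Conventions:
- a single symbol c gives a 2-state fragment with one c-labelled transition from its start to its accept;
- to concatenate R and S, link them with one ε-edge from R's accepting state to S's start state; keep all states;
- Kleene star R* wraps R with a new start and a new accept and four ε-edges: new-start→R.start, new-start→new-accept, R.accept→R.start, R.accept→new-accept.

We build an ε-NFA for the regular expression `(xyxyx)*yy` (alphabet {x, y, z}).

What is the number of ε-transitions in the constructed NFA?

10

Building bottom-up:
Each of the 7 symbol leaves contributes 0 ε-transitions.
  xyxyx : 4 ε-transitions
  (xyxyx)* : 8 ε-transitions
  (xyxyx)*yy : 10 ε-transitions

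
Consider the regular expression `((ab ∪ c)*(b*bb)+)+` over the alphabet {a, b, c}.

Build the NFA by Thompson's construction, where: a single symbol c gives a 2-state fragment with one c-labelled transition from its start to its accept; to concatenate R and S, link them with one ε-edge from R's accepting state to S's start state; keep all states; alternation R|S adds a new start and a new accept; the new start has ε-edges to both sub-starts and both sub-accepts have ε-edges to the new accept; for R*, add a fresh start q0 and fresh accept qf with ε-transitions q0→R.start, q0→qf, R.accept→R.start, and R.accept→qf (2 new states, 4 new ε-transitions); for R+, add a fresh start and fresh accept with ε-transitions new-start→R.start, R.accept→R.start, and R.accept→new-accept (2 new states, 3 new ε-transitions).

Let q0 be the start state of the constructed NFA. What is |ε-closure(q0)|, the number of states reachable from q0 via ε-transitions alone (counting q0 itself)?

11

Let C(F) = |ε-closure(F.start)| within fragment F, and note whether F accepts ε. Symbol fragments have C = 1 and do not accept ε. Then:
  ab : |closure| equals the left operand's closure size = 1 (its accept is not ε-reachable, so the closure stops there)
  ab ∪ c : new start ε-reaches every alternative's start; none of them accept ε, so the new accept is not reached: |closure| = 1 + 1 + 1 = 3
  (ab ∪ c)* : new start has ε-edges to the inner start and to the new accept, so |closure| = 2 + 3 = 5
  b* : new start has ε-edges to the inner start and to the new accept, so |closure| = 2 + 1 = 3
  b*bb : |closure| = 3 + 1 = 4 (closure spills across the concat boundary because the left factor accepts ε)
  (b*bb)+ : |closure| = 1 + 4 = 5 (the body doesn't accept ε, so the new accept is not reached)
  (ab ∪ c)*(b*bb)+ : the left operand accepts ε, so the closure extends into the next operand (via the concat ε-link); |closure| = 5 + 5 = 10
  ((ab ∪ c)*(b*bb)+)+ : new start ε-reaches only the body's start; the new accept needs a symbol first: |closure| = 1 + 10 = 11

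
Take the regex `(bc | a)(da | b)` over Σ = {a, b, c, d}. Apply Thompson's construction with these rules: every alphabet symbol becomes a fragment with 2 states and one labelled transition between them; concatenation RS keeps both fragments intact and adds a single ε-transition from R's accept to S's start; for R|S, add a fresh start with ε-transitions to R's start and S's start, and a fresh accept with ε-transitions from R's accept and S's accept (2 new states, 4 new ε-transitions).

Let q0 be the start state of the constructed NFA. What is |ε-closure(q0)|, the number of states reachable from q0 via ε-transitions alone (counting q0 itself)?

3

Work bottom-up. For each fragment F, track |ε-closure(F.start)| and whether F's accept lies in that closure (i.e. whether F accepts ε). A single-symbol fragment has closure size 1 and does not accept ε.
  bc : |closure| equals the left operand's closure size = 1 (its accept is not ε-reachable, so the closure stops there)
  bc | a : new start ε-reaches every alternative's start; none of them accept ε, so the new accept is not reached: |closure| = 1 + 1 + 1 = 3
  da : |closure| equals the left operand's closure size = 1 (its accept is not ε-reachable, so the closure stops there)
  da | b : |closure| = 1 + 1 + 1 = 3 (the new accept is not ε-reachable since no branch accepts ε)
  (bc | a)(da | b) : same as the first factor's closure: |closure| = 3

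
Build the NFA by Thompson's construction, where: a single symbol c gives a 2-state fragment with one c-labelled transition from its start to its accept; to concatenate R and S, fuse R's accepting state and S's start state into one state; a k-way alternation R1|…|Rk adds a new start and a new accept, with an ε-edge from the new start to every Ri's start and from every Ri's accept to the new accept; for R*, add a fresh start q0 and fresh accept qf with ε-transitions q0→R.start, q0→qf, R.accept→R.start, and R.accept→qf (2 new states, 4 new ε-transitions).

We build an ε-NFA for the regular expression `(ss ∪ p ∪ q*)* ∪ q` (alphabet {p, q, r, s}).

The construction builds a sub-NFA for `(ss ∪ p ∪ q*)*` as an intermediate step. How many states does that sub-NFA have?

13

Fragment for `(ss ∪ p ∪ q*)*`:
Each of the 4 symbol leaves contributes a 2-state fragment.
  ss — 3 states
  q* — 4 states
  ss ∪ p ∪ q* — 11 states
  (ss ∪ p ∪ q*)* — 13 states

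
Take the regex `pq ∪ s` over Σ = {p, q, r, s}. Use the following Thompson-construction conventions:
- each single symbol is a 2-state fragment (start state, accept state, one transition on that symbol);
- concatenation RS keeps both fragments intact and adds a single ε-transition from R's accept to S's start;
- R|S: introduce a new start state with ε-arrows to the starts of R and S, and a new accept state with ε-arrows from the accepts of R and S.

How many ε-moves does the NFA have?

5

Bottom-up over the parse tree:
Each of the 3 symbol leaves contributes 0 ε-transitions.
  pq — 1 ε-transition
  pq ∪ s — 5 ε-transitions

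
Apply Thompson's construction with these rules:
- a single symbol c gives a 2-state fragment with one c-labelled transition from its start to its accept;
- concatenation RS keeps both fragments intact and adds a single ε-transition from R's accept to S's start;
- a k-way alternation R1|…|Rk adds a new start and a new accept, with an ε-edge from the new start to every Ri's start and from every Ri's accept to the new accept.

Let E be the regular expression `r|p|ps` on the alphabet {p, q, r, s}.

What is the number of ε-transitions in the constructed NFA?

7

Recursing over subexpressions:
Each of the 4 symbol leaves contributes 0 ε-transitions.
  ps : 1 ε-transition
  r|p|ps : 7 ε-transitions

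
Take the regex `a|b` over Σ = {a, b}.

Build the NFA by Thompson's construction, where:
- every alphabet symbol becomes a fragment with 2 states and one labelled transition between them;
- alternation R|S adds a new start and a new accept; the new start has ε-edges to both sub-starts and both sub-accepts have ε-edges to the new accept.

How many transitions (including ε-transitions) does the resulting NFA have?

6

Bottom-up over the parse tree:
Each of the 2 symbol leaves contributes 1 transition (1 symbol, 0 ε).
  a|b — 6 transitions (2 symbol, 4 ε)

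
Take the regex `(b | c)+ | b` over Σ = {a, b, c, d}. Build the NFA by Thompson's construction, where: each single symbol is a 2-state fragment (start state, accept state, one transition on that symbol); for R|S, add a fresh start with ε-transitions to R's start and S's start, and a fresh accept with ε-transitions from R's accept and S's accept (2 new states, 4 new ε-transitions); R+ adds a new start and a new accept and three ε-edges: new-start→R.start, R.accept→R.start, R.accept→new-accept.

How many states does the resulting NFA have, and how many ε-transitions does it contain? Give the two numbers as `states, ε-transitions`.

12, 11

Bottom-up over the parse tree:
Each of the 3 symbol leaves contributes 2 states and 0 ε-transitions.
  b | c — 6 states, 4 ε-transitions
  (b | c)+ — 8 states, 7 ε-transitions
  (b | c)+ | b — 12 states, 11 ε-transitions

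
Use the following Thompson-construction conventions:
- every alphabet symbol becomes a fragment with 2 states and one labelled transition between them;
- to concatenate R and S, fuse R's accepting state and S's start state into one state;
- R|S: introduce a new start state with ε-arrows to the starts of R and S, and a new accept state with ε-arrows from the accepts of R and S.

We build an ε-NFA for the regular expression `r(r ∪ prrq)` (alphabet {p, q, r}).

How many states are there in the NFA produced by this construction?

10

By structural recursion:
Each of the 6 symbol leaves contributes a 2-state fragment.
  prrq = 5 states
  r ∪ prrq = 9 states
  r(r ∪ prrq) = 10 states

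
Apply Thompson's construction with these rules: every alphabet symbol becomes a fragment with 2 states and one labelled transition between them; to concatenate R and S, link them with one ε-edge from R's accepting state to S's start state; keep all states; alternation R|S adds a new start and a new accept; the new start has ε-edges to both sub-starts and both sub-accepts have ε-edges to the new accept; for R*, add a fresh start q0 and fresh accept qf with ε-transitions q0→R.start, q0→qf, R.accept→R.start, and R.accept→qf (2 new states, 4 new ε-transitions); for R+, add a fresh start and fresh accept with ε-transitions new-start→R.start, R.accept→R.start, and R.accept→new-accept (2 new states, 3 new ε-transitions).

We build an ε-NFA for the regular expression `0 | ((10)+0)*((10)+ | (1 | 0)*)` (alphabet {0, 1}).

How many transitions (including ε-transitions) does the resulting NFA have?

38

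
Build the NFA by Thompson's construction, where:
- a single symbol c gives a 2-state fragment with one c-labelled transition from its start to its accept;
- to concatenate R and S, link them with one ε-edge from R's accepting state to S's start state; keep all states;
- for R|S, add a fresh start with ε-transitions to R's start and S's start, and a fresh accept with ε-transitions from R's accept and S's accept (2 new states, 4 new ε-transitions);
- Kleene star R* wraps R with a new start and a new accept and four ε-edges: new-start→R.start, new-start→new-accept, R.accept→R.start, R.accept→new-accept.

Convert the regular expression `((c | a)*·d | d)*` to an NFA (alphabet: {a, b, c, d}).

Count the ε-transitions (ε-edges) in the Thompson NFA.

17

Building bottom-up:
Each of the 4 symbol leaves contributes 0 ε-transitions.
  c | a — 4 ε-transitions
  (c | a)* — 8 ε-transitions
  (c | a)*·d — 9 ε-transitions
  (c | a)*·d | d — 13 ε-transitions
  ((c | a)*·d | d)* — 17 ε-transitions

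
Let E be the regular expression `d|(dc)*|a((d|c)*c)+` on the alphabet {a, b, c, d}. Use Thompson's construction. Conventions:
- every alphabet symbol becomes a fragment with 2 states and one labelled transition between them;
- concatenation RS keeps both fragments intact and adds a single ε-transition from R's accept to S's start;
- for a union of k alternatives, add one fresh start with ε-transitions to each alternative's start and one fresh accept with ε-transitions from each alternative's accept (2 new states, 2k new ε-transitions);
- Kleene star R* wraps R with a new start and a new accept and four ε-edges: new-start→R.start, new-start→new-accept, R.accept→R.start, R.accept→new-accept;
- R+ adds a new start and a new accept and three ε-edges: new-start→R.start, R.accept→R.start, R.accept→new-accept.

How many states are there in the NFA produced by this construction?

24

By structural recursion:
Each of the 7 symbol leaves contributes a 2-state fragment.
  dc → 4 states
  (dc)* → 6 states
  d|c → 6 states
  (d|c)* → 8 states
  (d|c)*c → 10 states
  ((d|c)*c)+ → 12 states
  a((d|c)*c)+ → 14 states
  d|(dc)*|a((d|c)*c)+ → 24 states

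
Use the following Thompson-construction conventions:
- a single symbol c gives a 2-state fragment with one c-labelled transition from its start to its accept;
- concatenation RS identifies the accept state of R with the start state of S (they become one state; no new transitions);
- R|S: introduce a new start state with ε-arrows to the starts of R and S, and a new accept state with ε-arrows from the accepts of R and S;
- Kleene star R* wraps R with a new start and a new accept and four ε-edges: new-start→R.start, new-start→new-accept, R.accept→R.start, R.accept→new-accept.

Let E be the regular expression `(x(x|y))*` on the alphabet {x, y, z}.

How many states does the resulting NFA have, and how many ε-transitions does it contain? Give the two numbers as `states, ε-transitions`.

Recursing over subexpressions:
Each of the 3 symbol leaves contributes 2 states and 0 ε-transitions.
  x|y — 6 states, 4 ε-transitions
  x(x|y) — 7 states, 4 ε-transitions
  (x(x|y))* — 9 states, 8 ε-transitions

9, 8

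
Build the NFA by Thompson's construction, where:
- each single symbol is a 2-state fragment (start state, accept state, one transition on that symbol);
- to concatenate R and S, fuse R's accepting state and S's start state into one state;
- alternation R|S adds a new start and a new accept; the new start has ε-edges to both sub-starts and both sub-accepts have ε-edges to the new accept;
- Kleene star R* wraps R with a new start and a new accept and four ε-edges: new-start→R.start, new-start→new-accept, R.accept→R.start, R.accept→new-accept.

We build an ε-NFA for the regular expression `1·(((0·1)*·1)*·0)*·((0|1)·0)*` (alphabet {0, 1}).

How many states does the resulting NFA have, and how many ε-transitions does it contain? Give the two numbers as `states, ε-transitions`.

Recursing over subexpressions:
Each of the 8 symbol leaves contributes 2 states and 0 ε-transitions.
  0·1 — 3 states, 0 ε-transitions
  (0·1)* — 5 states, 4 ε-transitions
  (0·1)*·1 — 6 states, 4 ε-transitions
  ((0·1)*·1)* — 8 states, 8 ε-transitions
  ((0·1)*·1)*·0 — 9 states, 8 ε-transitions
  (((0·1)*·1)*·0)* — 11 states, 12 ε-transitions
  0|1 — 6 states, 4 ε-transitions
  (0|1)·0 — 7 states, 4 ε-transitions
  ((0|1)·0)* — 9 states, 8 ε-transitions
  1·(((0·1)*·1)*·0)*·((0|1)·0)* — 20 states, 20 ε-transitions

20, 20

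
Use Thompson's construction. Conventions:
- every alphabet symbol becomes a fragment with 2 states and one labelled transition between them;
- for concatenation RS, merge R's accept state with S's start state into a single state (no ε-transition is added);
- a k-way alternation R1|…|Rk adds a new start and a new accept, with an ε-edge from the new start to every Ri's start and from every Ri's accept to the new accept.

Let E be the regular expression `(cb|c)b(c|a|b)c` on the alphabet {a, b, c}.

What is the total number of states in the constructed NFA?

16

Recursing over subexpressions:
Each of the 8 symbol leaves contributes a 2-state fragment.
  cb — 3 states
  cb|c — 7 states
  c|a|b — 8 states
  (cb|c)b(c|a|b)c — 16 states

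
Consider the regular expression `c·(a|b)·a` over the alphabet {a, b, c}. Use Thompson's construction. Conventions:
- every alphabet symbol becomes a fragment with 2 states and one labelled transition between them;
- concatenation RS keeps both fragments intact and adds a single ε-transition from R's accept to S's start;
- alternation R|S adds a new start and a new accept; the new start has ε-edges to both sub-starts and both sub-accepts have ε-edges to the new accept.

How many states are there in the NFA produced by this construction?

Recursing over subexpressions:
Each of the 4 symbol leaves contributes a 2-state fragment.
  a|b → 6 states
  c·(a|b)·a → 10 states

10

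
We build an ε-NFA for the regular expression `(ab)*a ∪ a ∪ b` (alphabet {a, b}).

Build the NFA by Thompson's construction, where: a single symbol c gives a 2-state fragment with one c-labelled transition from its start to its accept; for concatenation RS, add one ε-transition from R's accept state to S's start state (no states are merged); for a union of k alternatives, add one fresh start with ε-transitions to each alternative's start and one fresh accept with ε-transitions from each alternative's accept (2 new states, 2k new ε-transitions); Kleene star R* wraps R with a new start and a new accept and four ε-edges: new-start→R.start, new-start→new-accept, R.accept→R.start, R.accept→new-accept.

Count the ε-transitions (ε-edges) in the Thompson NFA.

12

Recursing over subexpressions:
Each of the 5 symbol leaves contributes 0 ε-transitions.
  ab = 1 ε-transition
  (ab)* = 5 ε-transitions
  (ab)*a = 6 ε-transitions
  (ab)*a ∪ a ∪ b = 12 ε-transitions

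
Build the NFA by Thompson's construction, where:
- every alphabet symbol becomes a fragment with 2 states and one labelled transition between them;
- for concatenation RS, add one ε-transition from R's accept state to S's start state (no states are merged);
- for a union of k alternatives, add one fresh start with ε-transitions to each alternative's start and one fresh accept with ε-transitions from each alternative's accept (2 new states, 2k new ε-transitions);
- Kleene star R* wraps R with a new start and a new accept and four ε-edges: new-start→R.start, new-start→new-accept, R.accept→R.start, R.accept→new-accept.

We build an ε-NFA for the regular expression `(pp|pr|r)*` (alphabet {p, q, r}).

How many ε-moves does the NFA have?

Recursing over subexpressions:
Each of the 5 symbol leaves contributes 0 ε-transitions.
  pp : 1 ε-transition
  pr : 1 ε-transition
  pp|pr|r : 8 ε-transitions
  (pp|pr|r)* : 12 ε-transitions

12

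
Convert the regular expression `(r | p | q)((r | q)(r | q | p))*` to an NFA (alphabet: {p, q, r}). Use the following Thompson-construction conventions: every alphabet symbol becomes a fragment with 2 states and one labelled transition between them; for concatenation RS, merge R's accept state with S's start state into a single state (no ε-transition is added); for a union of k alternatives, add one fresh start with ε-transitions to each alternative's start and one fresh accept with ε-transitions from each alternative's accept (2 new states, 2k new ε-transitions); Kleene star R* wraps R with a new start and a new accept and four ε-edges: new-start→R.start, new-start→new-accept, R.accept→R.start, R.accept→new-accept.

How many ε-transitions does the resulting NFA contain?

20

Building bottom-up:
Each of the 8 symbol leaves contributes 0 ε-transitions.
  r | p | q = 6 ε-transitions
  r | q = 4 ε-transitions
  r | q | p = 6 ε-transitions
  (r | q)(r | q | p) = 10 ε-transitions
  ((r | q)(r | q | p))* = 14 ε-transitions
  (r | p | q)((r | q)(r | q | p))* = 20 ε-transitions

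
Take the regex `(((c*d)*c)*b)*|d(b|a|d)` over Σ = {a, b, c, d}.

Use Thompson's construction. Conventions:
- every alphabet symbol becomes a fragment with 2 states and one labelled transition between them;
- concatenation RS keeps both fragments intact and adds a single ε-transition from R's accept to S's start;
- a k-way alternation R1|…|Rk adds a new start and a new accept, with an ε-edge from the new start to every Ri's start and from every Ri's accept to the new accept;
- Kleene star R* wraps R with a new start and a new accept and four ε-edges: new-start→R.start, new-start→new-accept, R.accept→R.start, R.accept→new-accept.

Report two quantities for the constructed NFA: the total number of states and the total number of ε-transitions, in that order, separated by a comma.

Building bottom-up:
Each of the 8 symbol leaves contributes 2 states and 0 ε-transitions.
  c* = 4 states, 4 ε-transitions
  c*d = 6 states, 5 ε-transitions
  (c*d)* = 8 states, 9 ε-transitions
  (c*d)*c = 10 states, 10 ε-transitions
  ((c*d)*c)* = 12 states, 14 ε-transitions
  ((c*d)*c)*b = 14 states, 15 ε-transitions
  (((c*d)*c)*b)* = 16 states, 19 ε-transitions
  b|a|d = 8 states, 6 ε-transitions
  d(b|a|d) = 10 states, 7 ε-transitions
  (((c*d)*c)*b)*|d(b|a|d) = 28 states, 30 ε-transitions

28, 30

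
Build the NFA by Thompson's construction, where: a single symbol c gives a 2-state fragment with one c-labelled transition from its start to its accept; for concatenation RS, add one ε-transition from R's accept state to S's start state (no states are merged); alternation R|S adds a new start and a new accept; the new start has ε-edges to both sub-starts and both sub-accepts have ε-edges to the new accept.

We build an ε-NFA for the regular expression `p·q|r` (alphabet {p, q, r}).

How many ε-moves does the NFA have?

5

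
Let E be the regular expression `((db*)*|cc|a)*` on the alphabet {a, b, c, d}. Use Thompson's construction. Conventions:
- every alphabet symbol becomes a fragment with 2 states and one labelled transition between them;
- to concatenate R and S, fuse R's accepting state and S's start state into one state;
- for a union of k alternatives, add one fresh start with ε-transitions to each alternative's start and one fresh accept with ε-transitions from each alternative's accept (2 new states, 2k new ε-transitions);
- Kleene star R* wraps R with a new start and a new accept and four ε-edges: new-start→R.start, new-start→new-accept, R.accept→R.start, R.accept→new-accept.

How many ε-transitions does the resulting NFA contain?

18

Per subexpression:
Each of the 5 symbol leaves contributes 0 ε-transitions.
  b* — 4 ε-transitions
  db* — 4 ε-transitions
  (db*)* — 8 ε-transitions
  cc — 0 ε-transitions
  (db*)*|cc|a — 14 ε-transitions
  ((db*)*|cc|a)* — 18 ε-transitions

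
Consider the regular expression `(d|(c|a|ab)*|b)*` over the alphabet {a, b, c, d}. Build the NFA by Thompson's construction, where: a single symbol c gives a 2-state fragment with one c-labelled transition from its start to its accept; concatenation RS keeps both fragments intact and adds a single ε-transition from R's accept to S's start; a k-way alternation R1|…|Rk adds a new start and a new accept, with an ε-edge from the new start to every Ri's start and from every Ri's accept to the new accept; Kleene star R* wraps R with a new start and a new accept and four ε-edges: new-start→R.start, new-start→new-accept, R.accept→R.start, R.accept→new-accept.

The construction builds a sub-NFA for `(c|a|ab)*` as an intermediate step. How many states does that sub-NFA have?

Fragment for `(c|a|ab)*`:
Each of the 4 symbol leaves contributes a 2-state fragment.
  ab : 4 states
  c|a|ab : 10 states
  (c|a|ab)* : 12 states

12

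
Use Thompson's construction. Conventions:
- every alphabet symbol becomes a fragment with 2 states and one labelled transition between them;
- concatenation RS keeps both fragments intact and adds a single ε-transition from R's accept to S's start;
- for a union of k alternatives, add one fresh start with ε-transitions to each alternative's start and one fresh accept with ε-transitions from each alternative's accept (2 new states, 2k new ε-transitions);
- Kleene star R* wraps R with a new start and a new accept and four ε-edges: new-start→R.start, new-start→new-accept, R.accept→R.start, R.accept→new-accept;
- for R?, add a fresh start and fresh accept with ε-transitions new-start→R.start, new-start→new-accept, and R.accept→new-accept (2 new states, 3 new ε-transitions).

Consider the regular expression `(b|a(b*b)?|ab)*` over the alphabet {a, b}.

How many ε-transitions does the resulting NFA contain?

20

Per subexpression:
Each of the 6 symbol leaves contributes 0 ε-transitions.
  b* : 4 ε-transitions
  b*b : 5 ε-transitions
  (b*b)? : 8 ε-transitions
  a(b*b)? : 9 ε-transitions
  ab : 1 ε-transition
  b|a(b*b)?|ab : 16 ε-transitions
  (b|a(b*b)?|ab)* : 20 ε-transitions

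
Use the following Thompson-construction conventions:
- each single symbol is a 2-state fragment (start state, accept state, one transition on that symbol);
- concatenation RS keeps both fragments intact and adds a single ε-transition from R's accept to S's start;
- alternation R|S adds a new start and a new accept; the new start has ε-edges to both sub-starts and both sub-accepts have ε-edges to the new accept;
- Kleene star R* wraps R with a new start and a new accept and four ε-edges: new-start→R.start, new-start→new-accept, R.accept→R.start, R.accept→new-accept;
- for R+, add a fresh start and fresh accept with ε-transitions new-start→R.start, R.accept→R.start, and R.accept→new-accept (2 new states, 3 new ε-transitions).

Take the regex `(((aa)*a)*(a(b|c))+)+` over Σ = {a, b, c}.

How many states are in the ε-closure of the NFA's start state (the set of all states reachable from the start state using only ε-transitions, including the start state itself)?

9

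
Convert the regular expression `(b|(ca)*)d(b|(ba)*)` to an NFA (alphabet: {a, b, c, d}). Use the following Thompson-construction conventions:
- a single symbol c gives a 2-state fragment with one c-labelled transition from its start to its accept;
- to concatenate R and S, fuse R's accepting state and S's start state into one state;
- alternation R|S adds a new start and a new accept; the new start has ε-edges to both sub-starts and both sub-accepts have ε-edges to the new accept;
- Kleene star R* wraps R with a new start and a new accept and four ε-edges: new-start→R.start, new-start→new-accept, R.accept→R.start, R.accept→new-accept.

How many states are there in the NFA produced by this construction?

18

Recursing over subexpressions:
Each of the 7 symbol leaves contributes a 2-state fragment.
  ca = 3 states
  (ca)* = 5 states
  b|(ca)* = 9 states
  ba = 3 states
  (ba)* = 5 states
  b|(ba)* = 9 states
  (b|(ca)*)d(b|(ba)*) = 18 states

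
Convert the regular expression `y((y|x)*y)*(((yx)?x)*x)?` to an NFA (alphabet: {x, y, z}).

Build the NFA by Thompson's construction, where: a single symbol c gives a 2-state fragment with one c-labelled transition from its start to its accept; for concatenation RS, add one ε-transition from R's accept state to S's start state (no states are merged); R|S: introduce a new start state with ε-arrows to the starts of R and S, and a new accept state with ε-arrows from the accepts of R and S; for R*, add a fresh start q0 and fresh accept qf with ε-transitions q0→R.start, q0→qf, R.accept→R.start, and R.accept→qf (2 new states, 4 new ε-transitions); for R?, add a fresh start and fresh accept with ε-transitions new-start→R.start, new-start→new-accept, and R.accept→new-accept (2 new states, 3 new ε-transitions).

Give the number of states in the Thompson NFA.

Per subexpression:
Each of the 8 symbol leaves contributes a 2-state fragment.
  y|x — 6 states
  (y|x)* — 8 states
  (y|x)*y — 10 states
  ((y|x)*y)* — 12 states
  yx — 4 states
  (yx)? — 6 states
  (yx)?x — 8 states
  ((yx)?x)* — 10 states
  ((yx)?x)*x — 12 states
  (((yx)?x)*x)? — 14 states
  y((y|x)*y)*(((yx)?x)*x)? — 28 states

28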